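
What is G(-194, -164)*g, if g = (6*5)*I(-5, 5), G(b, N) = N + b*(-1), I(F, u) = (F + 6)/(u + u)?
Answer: 90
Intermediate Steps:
I(F, u) = (6 + F)/(2*u) (I(F, u) = (6 + F)/((2*u)) = (6 + F)*(1/(2*u)) = (6 + F)/(2*u))
G(b, N) = N - b
g = 3 (g = (6*5)*((1/2)*(6 - 5)/5) = 30*((1/2)*(1/5)*1) = 30*(1/10) = 3)
G(-194, -164)*g = (-164 - 1*(-194))*3 = (-164 + 194)*3 = 30*3 = 90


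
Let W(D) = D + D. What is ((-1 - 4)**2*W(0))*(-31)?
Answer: 0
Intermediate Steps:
W(D) = 2*D
((-1 - 4)**2*W(0))*(-31) = ((-1 - 4)**2*(2*0))*(-31) = ((-5)**2*0)*(-31) = (25*0)*(-31) = 0*(-31) = 0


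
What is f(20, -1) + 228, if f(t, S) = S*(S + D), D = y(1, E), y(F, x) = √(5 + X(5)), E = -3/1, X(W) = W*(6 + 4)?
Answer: 229 - √55 ≈ 221.58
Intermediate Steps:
X(W) = 10*W (X(W) = W*10 = 10*W)
E = -3 (E = -3*1 = -3)
y(F, x) = √55 (y(F, x) = √(5 + 10*5) = √(5 + 50) = √55)
D = √55 ≈ 7.4162
f(t, S) = S*(S + √55)
f(20, -1) + 228 = -(-1 + √55) + 228 = (1 - √55) + 228 = 229 - √55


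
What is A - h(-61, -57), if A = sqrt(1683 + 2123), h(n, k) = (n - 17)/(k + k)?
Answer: -13/19 + sqrt(3806) ≈ 61.009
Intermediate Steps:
h(n, k) = (-17 + n)/(2*k) (h(n, k) = (-17 + n)/((2*k)) = (-17 + n)*(1/(2*k)) = (-17 + n)/(2*k))
A = sqrt(3806) ≈ 61.693
A - h(-61, -57) = sqrt(3806) - (-17 - 61)/(2*(-57)) = sqrt(3806) - (-1)*(-78)/(2*57) = sqrt(3806) - 1*13/19 = sqrt(3806) - 13/19 = -13/19 + sqrt(3806)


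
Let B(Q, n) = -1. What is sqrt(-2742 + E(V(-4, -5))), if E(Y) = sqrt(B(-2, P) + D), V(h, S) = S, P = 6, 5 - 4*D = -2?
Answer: sqrt(-10968 + 2*sqrt(3))/2 ≈ 52.356*I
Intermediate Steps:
D = 7/4 (D = 5/4 - 1/4*(-2) = 5/4 + 1/2 = 7/4 ≈ 1.7500)
E(Y) = sqrt(3)/2 (E(Y) = sqrt(-1 + 7/4) = sqrt(3/4) = sqrt(3)/2)
sqrt(-2742 + E(V(-4, -5))) = sqrt(-2742 + sqrt(3)/2)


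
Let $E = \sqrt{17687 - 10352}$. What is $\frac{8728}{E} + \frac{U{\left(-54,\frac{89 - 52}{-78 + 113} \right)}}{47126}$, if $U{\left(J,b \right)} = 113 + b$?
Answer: $\frac{1996}{824705} + \frac{8728 \sqrt{815}}{2445} \approx 101.91$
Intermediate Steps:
$E = 3 \sqrt{815}$ ($E = \sqrt{7335} = 3 \sqrt{815} \approx 85.645$)
$\frac{8728}{E} + \frac{U{\left(-54,\frac{89 - 52}{-78 + 113} \right)}}{47126} = \frac{8728}{3 \sqrt{815}} + \frac{113 + \frac{89 - 52}{-78 + 113}}{47126} = 8728 \frac{\sqrt{815}}{2445} + \left(113 + \frac{37}{35}\right) \frac{1}{47126} = \frac{8728 \sqrt{815}}{2445} + \left(113 + 37 \cdot \frac{1}{35}\right) \frac{1}{47126} = \frac{8728 \sqrt{815}}{2445} + \left(113 + \frac{37}{35}\right) \frac{1}{47126} = \frac{8728 \sqrt{815}}{2445} + \frac{3992}{35} \cdot \frac{1}{47126} = \frac{8728 \sqrt{815}}{2445} + \frac{1996}{824705} = \frac{1996}{824705} + \frac{8728 \sqrt{815}}{2445}$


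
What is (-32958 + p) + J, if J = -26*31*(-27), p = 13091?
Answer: 1895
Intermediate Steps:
J = 21762 (J = -806*(-27) = 21762)
(-32958 + p) + J = (-32958 + 13091) + 21762 = -19867 + 21762 = 1895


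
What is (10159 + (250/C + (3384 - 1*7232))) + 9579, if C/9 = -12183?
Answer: 1742290580/109647 ≈ 15890.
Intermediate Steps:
C = -109647 (C = 9*(-12183) = -109647)
(10159 + (250/C + (3384 - 1*7232))) + 9579 = (10159 + (250/(-109647) + (3384 - 1*7232))) + 9579 = (10159 + (250*(-1/109647) + (3384 - 7232))) + 9579 = (10159 + (-250/109647 - 3848)) + 9579 = (10159 - 421921906/109647) + 9579 = 691981967/109647 + 9579 = 1742290580/109647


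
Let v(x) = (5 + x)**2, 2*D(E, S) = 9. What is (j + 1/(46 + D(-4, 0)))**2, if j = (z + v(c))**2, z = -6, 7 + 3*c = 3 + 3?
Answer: 4148252799076/66928761 ≈ 61980.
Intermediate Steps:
D(E, S) = 9/2 (D(E, S) = (1/2)*9 = 9/2)
c = -1/3 (c = -7/3 + (3 + 3)/3 = -7/3 + (1/3)*6 = -7/3 + 2 = -1/3 ≈ -0.33333)
j = 20164/81 (j = (-6 + (5 - 1/3)**2)**2 = (-6 + (14/3)**2)**2 = (-6 + 196/9)**2 = (142/9)**2 = 20164/81 ≈ 248.94)
(j + 1/(46 + D(-4, 0)))**2 = (20164/81 + 1/(46 + 9/2))**2 = (20164/81 + 1/(101/2))**2 = (20164/81 + 2/101)**2 = (2036726/8181)**2 = 4148252799076/66928761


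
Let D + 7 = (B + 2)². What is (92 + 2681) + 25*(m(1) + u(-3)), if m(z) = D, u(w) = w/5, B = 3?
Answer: 3208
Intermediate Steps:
u(w) = w/5 (u(w) = w*(⅕) = w/5)
D = 18 (D = -7 + (3 + 2)² = -7 + 5² = -7 + 25 = 18)
m(z) = 18
(92 + 2681) + 25*(m(1) + u(-3)) = (92 + 2681) + 25*(18 + (⅕)*(-3)) = 2773 + 25*(18 - ⅗) = 2773 + 25*(87/5) = 2773 + 435 = 3208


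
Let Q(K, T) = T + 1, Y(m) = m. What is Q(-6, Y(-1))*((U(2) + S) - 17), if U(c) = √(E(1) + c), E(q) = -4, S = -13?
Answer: 0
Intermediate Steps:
Q(K, T) = 1 + T
U(c) = √(-4 + c)
Q(-6, Y(-1))*((U(2) + S) - 17) = (1 - 1)*((√(-4 + 2) - 13) - 17) = 0*((√(-2) - 13) - 17) = 0*((I*√2 - 13) - 17) = 0*((-13 + I*√2) - 17) = 0*(-30 + I*√2) = 0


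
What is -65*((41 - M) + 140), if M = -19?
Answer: -13000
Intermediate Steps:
-65*((41 - M) + 140) = -65*((41 - 1*(-19)) + 140) = -65*((41 + 19) + 140) = -65*(60 + 140) = -65*200 = -13000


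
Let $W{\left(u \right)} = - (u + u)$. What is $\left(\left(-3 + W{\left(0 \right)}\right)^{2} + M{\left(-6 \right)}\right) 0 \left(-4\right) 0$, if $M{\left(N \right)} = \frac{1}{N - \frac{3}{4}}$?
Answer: $0$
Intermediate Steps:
$W{\left(u \right)} = - 2 u$
$M{\left(N \right)} = \frac{1}{- \frac{3}{4} + N}$ ($M{\left(N \right)} = \frac{1}{N - \frac{3}{4}} = \frac{1}{- \frac{3}{4} + N}$)
$\left(\left(-3 + W{\left(0 \right)}\right)^{2} + M{\left(-6 \right)}\right) 0 \left(-4\right) 0 = \left(\left(-3 - 0\right)^{2} + \frac{4}{-3 + 4 \left(-6\right)}\right) 0 \left(-4\right) 0 = \left(\left(-3 + 0\right)^{2} + \frac{4}{-3 - 24}\right) 0 \cdot 0 = \left(\left(-3\right)^{2} + \frac{4}{-27}\right) 0 = \left(9 + 4 \left(- \frac{1}{27}\right)\right) 0 = \left(9 - \frac{4}{27}\right) 0 = \frac{239}{27} \cdot 0 = 0$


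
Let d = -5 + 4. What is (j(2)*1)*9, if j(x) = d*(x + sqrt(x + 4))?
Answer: -18 - 9*sqrt(6) ≈ -40.045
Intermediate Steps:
d = -1
j(x) = -x - sqrt(4 + x) (j(x) = -(x + sqrt(x + 4)) = -(x + sqrt(4 + x)) = -x - sqrt(4 + x))
(j(2)*1)*9 = ((-1*2 - sqrt(4 + 2))*1)*9 = ((-2 - sqrt(6))*1)*9 = (-2 - sqrt(6))*9 = -18 - 9*sqrt(6)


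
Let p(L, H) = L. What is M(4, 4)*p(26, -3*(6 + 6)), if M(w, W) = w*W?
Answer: 416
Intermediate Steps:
M(w, W) = W*w
M(4, 4)*p(26, -3*(6 + 6)) = (4*4)*26 = 16*26 = 416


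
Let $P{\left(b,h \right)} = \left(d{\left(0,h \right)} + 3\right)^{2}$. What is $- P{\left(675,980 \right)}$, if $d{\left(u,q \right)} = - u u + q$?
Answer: $-966289$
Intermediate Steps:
$d{\left(u,q \right)} = q - u^{2}$ ($d{\left(u,q \right)} = - u^{2} + q = q - u^{2}$)
$P{\left(b,h \right)} = \left(3 + h\right)^{2}$ ($P{\left(b,h \right)} = \left(\left(h - 0^{2}\right) + 3\right)^{2} = \left(\left(h - 0\right) + 3\right)^{2} = \left(\left(h + 0\right) + 3\right)^{2} = \left(h + 3\right)^{2} = \left(3 + h\right)^{2}$)
$- P{\left(675,980 \right)} = - \left(3 + 980\right)^{2} = - 983^{2} = \left(-1\right) 966289 = -966289$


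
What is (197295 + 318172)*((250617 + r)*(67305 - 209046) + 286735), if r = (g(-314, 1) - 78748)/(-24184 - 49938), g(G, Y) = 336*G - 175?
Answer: -1357234285277321420057/74122 ≈ -1.8311e+16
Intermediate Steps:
g(G, Y) = -175 + 336*G
r = 184427/74122 (r = ((-175 + 336*(-314)) - 78748)/(-24184 - 49938) = ((-175 - 105504) - 78748)/(-74122) = (-105679 - 78748)*(-1/74122) = -184427*(-1/74122) = 184427/74122 ≈ 2.4882)
(197295 + 318172)*((250617 + r)*(67305 - 209046) + 286735) = (197295 + 318172)*((250617 + 184427/74122)*(67305 - 209046) + 286735) = 515467*((18576417701/74122)*(-141741) + 286735) = 515467*(-2633040021357441/74122 + 286735) = 515467*(-2633018767985771/74122) = -1357234285277321420057/74122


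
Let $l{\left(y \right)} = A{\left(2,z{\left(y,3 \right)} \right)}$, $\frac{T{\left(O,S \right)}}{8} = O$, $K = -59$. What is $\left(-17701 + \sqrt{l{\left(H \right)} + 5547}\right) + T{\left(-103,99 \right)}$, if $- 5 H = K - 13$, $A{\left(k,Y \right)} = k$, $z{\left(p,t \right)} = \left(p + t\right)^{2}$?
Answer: $-18525 + \sqrt{5549} \approx -18451.0$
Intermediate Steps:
$T{\left(O,S \right)} = 8 O$
$H = \frac{72}{5}$ ($H = - \frac{-59 - 13}{5} = \left(- \frac{1}{5}\right) \left(-72\right) = \frac{72}{5} \approx 14.4$)
$l{\left(y \right)} = 2$
$\left(-17701 + \sqrt{l{\left(H \right)} + 5547}\right) + T{\left(-103,99 \right)} = \left(-17701 + \sqrt{2 + 5547}\right) + 8 \left(-103\right) = \left(-17701 + \sqrt{5549}\right) - 824 = -18525 + \sqrt{5549}$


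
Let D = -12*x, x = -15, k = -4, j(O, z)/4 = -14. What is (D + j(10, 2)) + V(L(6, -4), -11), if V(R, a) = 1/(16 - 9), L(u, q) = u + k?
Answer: 869/7 ≈ 124.14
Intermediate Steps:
j(O, z) = -56 (j(O, z) = 4*(-14) = -56)
L(u, q) = -4 + u (L(u, q) = u - 4 = -4 + u)
V(R, a) = ⅐ (V(R, a) = 1/7 = ⅐)
D = 180 (D = -12*(-15) = 180)
(D + j(10, 2)) + V(L(6, -4), -11) = (180 - 56) + ⅐ = 124 + ⅐ = 869/7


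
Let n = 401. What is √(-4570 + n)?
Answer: I*√4169 ≈ 64.568*I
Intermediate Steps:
√(-4570 + n) = √(-4570 + 401) = √(-4169) = I*√4169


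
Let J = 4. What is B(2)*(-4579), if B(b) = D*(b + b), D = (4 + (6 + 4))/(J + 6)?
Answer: -128212/5 ≈ -25642.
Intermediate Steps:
D = 7/5 (D = (4 + (6 + 4))/(4 + 6) = (4 + 10)/10 = 14*(⅒) = 7/5 ≈ 1.4000)
B(b) = 14*b/5 (B(b) = 7*(b + b)/5 = 7*(2*b)/5 = 14*b/5)
B(2)*(-4579) = ((14/5)*2)*(-4579) = (28/5)*(-4579) = -128212/5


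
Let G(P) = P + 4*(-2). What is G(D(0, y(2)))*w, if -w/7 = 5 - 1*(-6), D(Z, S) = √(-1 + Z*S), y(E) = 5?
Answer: 616 - 77*I ≈ 616.0 - 77.0*I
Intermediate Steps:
D(Z, S) = √(-1 + S*Z)
G(P) = -8 + P (G(P) = P - 8 = -8 + P)
w = -77 (w = -7*(5 - 1*(-6)) = -7*(5 + 6) = -7*11 = -77)
G(D(0, y(2)))*w = (-8 + √(-1 + 5*0))*(-77) = (-8 + √(-1 + 0))*(-77) = (-8 + √(-1))*(-77) = (-8 + I)*(-77) = 616 - 77*I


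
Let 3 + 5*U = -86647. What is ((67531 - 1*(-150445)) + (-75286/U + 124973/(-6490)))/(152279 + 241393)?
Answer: 490289082065/885539181648 ≈ 0.55366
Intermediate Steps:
U = -17330 (U = -⅗ + (⅕)*(-86647) = -⅗ - 86647/5 = -17330)
((67531 - 1*(-150445)) + (-75286/U + 124973/(-6490)))/(152279 + 241393) = ((67531 - 1*(-150445)) + (-75286/(-17330) + 124973/(-6490)))/(152279 + 241393) = ((67531 + 150445) + (-75286*(-1/17330) + 124973*(-1/6490)))/393672 = (217976 + (37643/8665 - 124973/6490))*(1/393672) = (217976 - 33543519/2249434)*(1/393672) = (490289082065/2249434)*(1/393672) = 490289082065/885539181648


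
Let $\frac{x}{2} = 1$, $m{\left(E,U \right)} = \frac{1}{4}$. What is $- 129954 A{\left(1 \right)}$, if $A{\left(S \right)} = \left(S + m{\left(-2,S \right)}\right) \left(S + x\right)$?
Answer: $- \frac{974655}{2} \approx -4.8733 \cdot 10^{5}$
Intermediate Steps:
$m{\left(E,U \right)} = \frac{1}{4}$
$x = 2$ ($x = 2 \cdot 1 = 2$)
$A{\left(S \right)} = \left(2 + S\right) \left(\frac{1}{4} + S\right)$ ($A{\left(S \right)} = \left(S + \frac{1}{4}\right) \left(S + 2\right) = \left(\frac{1}{4} + S\right) \left(2 + S\right) = \left(2 + S\right) \left(\frac{1}{4} + S\right)$)
$- 129954 A{\left(1 \right)} = - 129954 \left(\frac{1}{2} + 1^{2} + \frac{9}{4} \cdot 1\right) = - 129954 \left(\frac{1}{2} + 1 + \frac{9}{4}\right) = \left(-129954\right) \frac{15}{4} = - \frac{974655}{2}$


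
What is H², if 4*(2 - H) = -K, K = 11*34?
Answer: 36481/4 ≈ 9120.3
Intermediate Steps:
K = 374
H = 191/2 (H = 2 - (-1)*374/4 = 2 - ¼*(-374) = 2 + 187/2 = 191/2 ≈ 95.500)
H² = (191/2)² = 36481/4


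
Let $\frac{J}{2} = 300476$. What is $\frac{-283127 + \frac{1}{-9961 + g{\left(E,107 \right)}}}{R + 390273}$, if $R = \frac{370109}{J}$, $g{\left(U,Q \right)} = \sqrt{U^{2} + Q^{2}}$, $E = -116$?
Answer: $- \frac{2109735166711149967}{2908143595456667885} - \frac{75119 \sqrt{24905}}{2908143595456667885} \approx -0.72546$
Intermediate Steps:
$J = 600952$ ($J = 2 \cdot 300476 = 600952$)
$g{\left(U,Q \right)} = \sqrt{Q^{2} + U^{2}}$
$R = \frac{370109}{600952} \approx 0.61587$
$\frac{-283127 + \frac{1}{-9961 + g{\left(E,107 \right)}}}{R + 390273} = \frac{-283127 + \frac{1}{-9961 + \sqrt{107^{2} + \left(-116\right)^{2}}}}{\frac{370109}{600952} + 390273} = \frac{-283127 + \frac{1}{-9961 + \sqrt{11449 + 13456}}}{\frac{234535710005}{600952}} = \left(-283127 + \frac{1}{-9961 + \sqrt{24905}}\right) \frac{600952}{234535710005} = - \frac{170145736904}{234535710005} + \frac{600952}{234535710005 \left(-9961 + \sqrt{24905}\right)}$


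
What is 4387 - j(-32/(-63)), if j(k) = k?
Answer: 276349/63 ≈ 4386.5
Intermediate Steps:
4387 - j(-32/(-63)) = 4387 - (-32)/(-63) = 4387 - (-32)*(-1)/63 = 4387 - 1*32/63 = 4387 - 32/63 = 276349/63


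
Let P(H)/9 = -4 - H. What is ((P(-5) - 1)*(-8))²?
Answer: 4096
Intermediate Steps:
P(H) = -36 - 9*H (P(H) = 9*(-4 - H) = -36 - 9*H)
((P(-5) - 1)*(-8))² = (((-36 - 9*(-5)) - 1)*(-8))² = (((-36 + 45) - 1)*(-8))² = ((9 - 1)*(-8))² = (8*(-8))² = (-64)² = 4096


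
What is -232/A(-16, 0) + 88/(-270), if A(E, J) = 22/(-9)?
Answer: 140456/1485 ≈ 94.583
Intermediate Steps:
A(E, J) = -22/9 (A(E, J) = 22*(-⅑) = -22/9)
-232/A(-16, 0) + 88/(-270) = -232/(-22/9) + 88/(-270) = -232*(-9/22) + 88*(-1/270) = 1044/11 - 44/135 = 140456/1485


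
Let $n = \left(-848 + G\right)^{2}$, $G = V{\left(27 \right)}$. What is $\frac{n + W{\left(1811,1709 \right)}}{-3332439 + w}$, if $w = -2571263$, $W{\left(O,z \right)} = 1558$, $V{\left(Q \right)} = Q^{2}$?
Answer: $- \frac{15719}{5903702} \approx -0.0026626$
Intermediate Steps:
$G = 729$ ($G = 27^{2} = 729$)
$n = 14161$ ($n = \left(-848 + 729\right)^{2} = \left(-119\right)^{2} = 14161$)
$\frac{n + W{\left(1811,1709 \right)}}{-3332439 + w} = \frac{14161 + 1558}{-3332439 - 2571263} = \frac{15719}{-5903702} = 15719 \left(- \frac{1}{5903702}\right) = - \frac{15719}{5903702}$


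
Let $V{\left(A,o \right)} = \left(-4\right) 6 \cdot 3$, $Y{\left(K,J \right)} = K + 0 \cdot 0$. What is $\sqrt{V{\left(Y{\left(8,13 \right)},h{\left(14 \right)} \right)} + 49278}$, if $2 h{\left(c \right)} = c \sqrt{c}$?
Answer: $\sqrt{49206} \approx 221.82$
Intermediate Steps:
$h{\left(c \right)} = \frac{c^{\frac{3}{2}}}{2}$ ($h{\left(c \right)} = \frac{c \sqrt{c}}{2} = \frac{c^{\frac{3}{2}}}{2}$)
$Y{\left(K,J \right)} = K$ ($Y{\left(K,J \right)} = K + 0 = K$)
$V{\left(A,o \right)} = -72$ ($V{\left(A,o \right)} = \left(-24\right) 3 = -72$)
$\sqrt{V{\left(Y{\left(8,13 \right)},h{\left(14 \right)} \right)} + 49278} = \sqrt{-72 + 49278} = \sqrt{49206}$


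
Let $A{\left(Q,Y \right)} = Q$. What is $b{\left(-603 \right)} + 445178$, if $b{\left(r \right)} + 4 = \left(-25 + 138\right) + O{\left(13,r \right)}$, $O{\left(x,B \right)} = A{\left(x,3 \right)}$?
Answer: $445300$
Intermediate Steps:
$O{\left(x,B \right)} = x$
$b{\left(r \right)} = 122$ ($b{\left(r \right)} = -4 + \left(\left(-25 + 138\right) + 13\right) = -4 + \left(113 + 13\right) = -4 + 126 = 122$)
$b{\left(-603 \right)} + 445178 = 122 + 445178 = 445300$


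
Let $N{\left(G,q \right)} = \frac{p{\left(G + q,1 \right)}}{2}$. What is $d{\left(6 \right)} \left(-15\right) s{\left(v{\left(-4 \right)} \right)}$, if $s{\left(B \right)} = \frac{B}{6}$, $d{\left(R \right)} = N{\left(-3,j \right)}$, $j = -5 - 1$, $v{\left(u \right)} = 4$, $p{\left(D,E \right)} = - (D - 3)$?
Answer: $-60$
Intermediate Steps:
$p{\left(D,E \right)} = 3 - D$ ($p{\left(D,E \right)} = - (-3 + D) = 3 - D$)
$j = -6$
$N{\left(G,q \right)} = \frac{3}{2} - \frac{G}{2} - \frac{q}{2}$ ($N{\left(G,q \right)} = \frac{3 - \left(G + q\right)}{2} = \left(3 - \left(G + q\right)\right) \frac{1}{2} = \left(3 - G - q\right) \frac{1}{2} = \frac{3}{2} - \frac{G}{2} - \frac{q}{2}$)
$d{\left(R \right)} = 6$ ($d{\left(R \right)} = \frac{3}{2} - - \frac{3}{2} - -3 = \frac{3}{2} + \frac{3}{2} + 3 = 6$)
$s{\left(B \right)} = \frac{B}{6}$ ($s{\left(B \right)} = B \frac{1}{6} = \frac{B}{6}$)
$d{\left(6 \right)} \left(-15\right) s{\left(v{\left(-4 \right)} \right)} = 6 \left(-15\right) \frac{1}{6} \cdot 4 = \left(-90\right) \frac{2}{3} = -60$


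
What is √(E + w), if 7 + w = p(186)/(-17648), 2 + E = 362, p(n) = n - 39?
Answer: √6871245491/4412 ≈ 18.788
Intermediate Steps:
p(n) = -39 + n
E = 360 (E = -2 + 362 = 360)
w = -123683/17648 (w = -7 + (-39 + 186)/(-17648) = -7 + 147*(-1/17648) = -7 - 147/17648 = -123683/17648 ≈ -7.0083)
√(E + w) = √(360 - 123683/17648) = √(6229597/17648) = √6871245491/4412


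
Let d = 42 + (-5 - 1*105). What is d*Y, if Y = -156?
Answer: 10608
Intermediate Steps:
d = -68 (d = 42 + (-5 - 105) = 42 - 110 = -68)
d*Y = -68*(-156) = 10608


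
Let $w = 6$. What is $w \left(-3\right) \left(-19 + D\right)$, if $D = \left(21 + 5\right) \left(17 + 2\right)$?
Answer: $-8550$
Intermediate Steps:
$D = 494$ ($D = 26 \cdot 19 = 494$)
$w \left(-3\right) \left(-19 + D\right) = 6 \left(-3\right) \left(-19 + 494\right) = \left(-18\right) 475 = -8550$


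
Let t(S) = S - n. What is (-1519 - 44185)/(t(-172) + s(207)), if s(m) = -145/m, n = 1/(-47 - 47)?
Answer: 889308432/3360199 ≈ 264.66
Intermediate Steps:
n = -1/94 (n = 1/(-94) = -1/94 ≈ -0.010638)
t(S) = 1/94 + S (t(S) = S - 1*(-1/94) = S + 1/94 = 1/94 + S)
(-1519 - 44185)/(t(-172) + s(207)) = (-1519 - 44185)/((1/94 - 172) - 145/207) = -45704/(-16167/94 - 145*1/207) = -45704/(-16167/94 - 145/207) = -45704/(-3360199/19458) = -45704*(-19458/3360199) = 889308432/3360199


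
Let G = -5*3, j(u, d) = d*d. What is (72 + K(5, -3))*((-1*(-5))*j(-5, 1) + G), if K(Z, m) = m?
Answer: -690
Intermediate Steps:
j(u, d) = d²
G = -15
(72 + K(5, -3))*((-1*(-5))*j(-5, 1) + G) = (72 - 3)*(-1*(-5)*1² - 15) = 69*(5*1 - 15) = 69*(5 - 15) = 69*(-10) = -690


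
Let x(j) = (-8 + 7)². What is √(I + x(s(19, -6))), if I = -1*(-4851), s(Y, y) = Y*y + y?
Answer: 2*√1213 ≈ 69.656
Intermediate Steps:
s(Y, y) = y + Y*y
x(j) = 1 (x(j) = (-1)² = 1)
I = 4851
√(I + x(s(19, -6))) = √(4851 + 1) = √4852 = 2*√1213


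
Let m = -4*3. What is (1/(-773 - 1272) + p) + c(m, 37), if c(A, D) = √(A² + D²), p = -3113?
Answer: -6366086/2045 + √1513 ≈ -3074.1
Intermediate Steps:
m = -12
(1/(-773 - 1272) + p) + c(m, 37) = (1/(-773 - 1272) - 3113) + √((-12)² + 37²) = (1/(-2045) - 3113) + √(144 + 1369) = (-1/2045 - 3113) + √1513 = -6366086/2045 + √1513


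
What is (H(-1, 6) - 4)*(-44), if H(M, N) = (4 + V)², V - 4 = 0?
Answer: -2640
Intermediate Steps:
V = 4 (V = 4 + 0 = 4)
H(M, N) = 64 (H(M, N) = (4 + 4)² = 8² = 64)
(H(-1, 6) - 4)*(-44) = (64 - 4)*(-44) = 60*(-44) = -2640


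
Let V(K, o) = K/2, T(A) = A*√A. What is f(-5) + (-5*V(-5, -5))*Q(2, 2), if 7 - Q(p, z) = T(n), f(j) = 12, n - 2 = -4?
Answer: 199/2 + 25*I*√2 ≈ 99.5 + 35.355*I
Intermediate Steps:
n = -2 (n = 2 - 4 = -2)
T(A) = A^(3/2)
Q(p, z) = 7 + 2*I*√2 (Q(p, z) = 7 - (-2)^(3/2) = 7 - (-2)*I*√2 = 7 + 2*I*√2)
V(K, o) = K/2 (V(K, o) = K*(½) = K/2)
f(-5) + (-5*V(-5, -5))*Q(2, 2) = 12 + (-5*(-5)/2)*(7 + 2*I*√2) = 12 + (-5*(-5/2))*(7 + 2*I*√2) = 12 + 25*(7 + 2*I*√2)/2 = 12 + (175/2 + 25*I*√2) = 199/2 + 25*I*√2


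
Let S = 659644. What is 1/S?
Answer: 1/659644 ≈ 1.5160e-6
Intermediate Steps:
1/S = 1/659644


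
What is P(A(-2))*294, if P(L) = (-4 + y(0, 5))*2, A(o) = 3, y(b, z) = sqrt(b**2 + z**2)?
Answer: 588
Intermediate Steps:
P(L) = 2 (P(L) = (-4 + sqrt(0**2 + 5**2))*2 = (-4 + sqrt(0 + 25))*2 = (-4 + sqrt(25))*2 = (-4 + 5)*2 = 1*2 = 2)
P(A(-2))*294 = 2*294 = 588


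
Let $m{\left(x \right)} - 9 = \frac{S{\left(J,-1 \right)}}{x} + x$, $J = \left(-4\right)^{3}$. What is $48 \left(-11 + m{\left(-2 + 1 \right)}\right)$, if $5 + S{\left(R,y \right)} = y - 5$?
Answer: $384$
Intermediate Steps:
$J = -64$
$S{\left(R,y \right)} = -10 + y$ ($S{\left(R,y \right)} = -5 + \left(y - 5\right) = -5 + \left(-5 + y\right) = -10 + y$)
$m{\left(x \right)} = 9 + x - \frac{11}{x}$ ($m{\left(x \right)} = 9 + \left(\frac{-10 - 1}{x} + x\right) = 9 + \left(- \frac{11}{x} + x\right) = 9 + \left(x - \frac{11}{x}\right) = 9 + x - \frac{11}{x}$)
$48 \left(-11 + m{\left(-2 + 1 \right)}\right) = 48 \left(-11 + \left(9 + \left(-2 + 1\right) - \frac{11}{-2 + 1}\right)\right) = 48 \left(-11 - \left(-8 - 11\right)\right) = 48 \left(-11 - -19\right) = 48 \left(-11 + \left(9 - 1 + 11\right)\right) = 48 \left(-11 + 19\right) = 48 \cdot 8 = 384$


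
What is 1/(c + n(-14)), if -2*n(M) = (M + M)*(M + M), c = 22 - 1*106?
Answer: -1/476 ≈ -0.0021008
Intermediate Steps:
c = -84 (c = 22 - 106 = -84)
n(M) = -2*M² (n(M) = -(M + M)*(M + M)/2 = -2*M*2*M/2 = -2*M²)
1/(c + n(-14)) = 1/(-84 - 2*(-14)²) = 1/(-84 - 2*196) = 1/(-84 - 392) = 1/(-476) = -1/476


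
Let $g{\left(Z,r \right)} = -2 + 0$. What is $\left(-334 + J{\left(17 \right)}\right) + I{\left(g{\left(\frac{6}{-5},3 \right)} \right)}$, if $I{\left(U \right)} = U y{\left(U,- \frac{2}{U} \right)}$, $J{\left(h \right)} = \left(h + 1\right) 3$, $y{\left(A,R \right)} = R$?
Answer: $-282$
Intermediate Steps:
$g{\left(Z,r \right)} = -2$
$J{\left(h \right)} = 3 + 3 h$ ($J{\left(h \right)} = \left(1 + h\right) 3 = 3 + 3 h$)
$I{\left(U \right)} = -2$ ($I{\left(U \right)} = U \left(- \frac{2}{U}\right) = -2$)
$\left(-334 + J{\left(17 \right)}\right) + I{\left(g{\left(\frac{6}{-5},3 \right)} \right)} = \left(-334 + \left(3 + 3 \cdot 17\right)\right) - 2 = \left(-334 + \left(3 + 51\right)\right) - 2 = \left(-334 + 54\right) - 2 = -280 - 2 = -282$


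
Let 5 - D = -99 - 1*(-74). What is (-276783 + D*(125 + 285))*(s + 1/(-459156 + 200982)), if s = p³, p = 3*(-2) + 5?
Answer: 7586988725/28686 ≈ 2.6448e+5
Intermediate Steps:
p = -1 (p = -6 + 5 = -1)
D = 30 (D = 5 - (-99 - 1*(-74)) = 5 - (-99 + 74) = 5 - 1*(-25) = 5 + 25 = 30)
s = -1 (s = (-1)³ = -1)
(-276783 + D*(125 + 285))*(s + 1/(-459156 + 200982)) = (-276783 + 30*(125 + 285))*(-1 + 1/(-459156 + 200982)) = (-276783 + 30*410)*(-1 + 1/(-258174)) = (-276783 + 12300)*(-1 - 1/258174) = -264483*(-258175/258174) = 7586988725/28686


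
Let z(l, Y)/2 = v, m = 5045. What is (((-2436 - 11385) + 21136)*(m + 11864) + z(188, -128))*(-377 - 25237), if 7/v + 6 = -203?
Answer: -662149332619614/209 ≈ -3.1682e+12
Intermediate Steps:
v = -7/209 (v = 7/(-6 - 203) = 7/(-209) = 7*(-1/209) = -7/209 ≈ -0.033493)
z(l, Y) = -14/209 (z(l, Y) = 2*(-7/209) = -14/209)
(((-2436 - 11385) + 21136)*(m + 11864) + z(188, -128))*(-377 - 25237) = (((-2436 - 11385) + 21136)*(5045 + 11864) - 14/209)*(-377 - 25237) = ((-13821 + 21136)*16909 - 14/209)*(-25614) = (7315*16909 - 14/209)*(-25614) = (123689335 - 14/209)*(-25614) = (25851071001/209)*(-25614) = -662149332619614/209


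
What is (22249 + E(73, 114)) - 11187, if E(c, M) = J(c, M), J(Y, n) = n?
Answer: 11176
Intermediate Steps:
E(c, M) = M
(22249 + E(73, 114)) - 11187 = (22249 + 114) - 11187 = 22363 - 11187 = 11176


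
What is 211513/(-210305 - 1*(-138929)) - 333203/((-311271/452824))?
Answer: 3589770098997083/7405759632 ≈ 4.8473e+5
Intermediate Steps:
211513/(-210305 - 1*(-138929)) - 333203/((-311271/452824)) = 211513/(-210305 + 138929) - 333203/((-311271*1/452824)) = 211513/(-71376) - 333203/(-311271/452824) = 211513*(-1/71376) - 333203*(-452824/311271) = -211513/71376 + 150882315272/311271 = 3589770098997083/7405759632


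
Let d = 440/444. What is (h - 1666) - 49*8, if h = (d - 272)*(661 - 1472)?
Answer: 24168064/111 ≈ 2.1773e+5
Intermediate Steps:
d = 110/111 (d = 440*(1/444) = 110/111 ≈ 0.99099)
h = 24396502/111 (h = (110/111 - 272)*(661 - 1472) = -30082/111*(-811) = 24396502/111 ≈ 2.1979e+5)
(h - 1666) - 49*8 = (24396502/111 - 1666) - 49*8 = 24211576/111 - 392 = 24168064/111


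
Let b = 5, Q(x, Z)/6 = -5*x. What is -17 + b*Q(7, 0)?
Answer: -1067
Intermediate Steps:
Q(x, Z) = -30*x (Q(x, Z) = 6*(-5*x) = -30*x)
-17 + b*Q(7, 0) = -17 + 5*(-30*7) = -17 + 5*(-210) = -17 - 1050 = -1067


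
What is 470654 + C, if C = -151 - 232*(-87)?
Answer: 490687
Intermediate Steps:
C = 20033 (C = -151 + 20184 = 20033)
470654 + C = 470654 + 20033 = 490687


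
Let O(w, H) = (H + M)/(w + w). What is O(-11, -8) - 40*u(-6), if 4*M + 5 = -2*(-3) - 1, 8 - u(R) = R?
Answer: -6156/11 ≈ -559.64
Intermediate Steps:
u(R) = 8 - R
M = 0 (M = -5/4 + (-2*(-3) - 1)/4 = -5/4 + (6 - 1)/4 = -5/4 + (¼)*5 = -5/4 + 5/4 = 0)
O(w, H) = H/(2*w) (O(w, H) = (H + 0)/(w + w) = H/((2*w)) = H*(1/(2*w)) = H/(2*w))
O(-11, -8) - 40*u(-6) = (½)*(-8)/(-11) - 40*(8 - 1*(-6)) = (½)*(-8)*(-1/11) - 40*(8 + 6) = 4/11 - 40*14 = 4/11 - 560 = -6156/11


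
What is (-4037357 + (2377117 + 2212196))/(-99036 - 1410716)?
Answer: -137989/377438 ≈ -0.36559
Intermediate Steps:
(-4037357 + (2377117 + 2212196))/(-99036 - 1410716) = (-4037357 + 4589313)/(-1509752) = 551956*(-1/1509752) = -137989/377438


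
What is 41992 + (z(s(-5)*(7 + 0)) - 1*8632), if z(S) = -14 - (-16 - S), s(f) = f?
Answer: 33327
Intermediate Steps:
z(S) = 2 + S (z(S) = -14 + (16 + S) = 2 + S)
41992 + (z(s(-5)*(7 + 0)) - 1*8632) = 41992 + ((2 - 5*(7 + 0)) - 1*8632) = 41992 + ((2 - 5*7) - 8632) = 41992 + ((2 - 35) - 8632) = 41992 + (-33 - 8632) = 41992 - 8665 = 33327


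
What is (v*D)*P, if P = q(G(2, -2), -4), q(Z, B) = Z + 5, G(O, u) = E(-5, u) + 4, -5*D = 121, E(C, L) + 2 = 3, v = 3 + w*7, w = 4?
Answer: -7502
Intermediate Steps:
v = 31 (v = 3 + 4*7 = 3 + 28 = 31)
E(C, L) = 1 (E(C, L) = -2 + 3 = 1)
D = -121/5 (D = -⅕*121 = -121/5 ≈ -24.200)
G(O, u) = 5 (G(O, u) = 1 + 4 = 5)
q(Z, B) = 5 + Z
P = 10 (P = 5 + 5 = 10)
(v*D)*P = (31*(-121/5))*10 = -3751/5*10 = -7502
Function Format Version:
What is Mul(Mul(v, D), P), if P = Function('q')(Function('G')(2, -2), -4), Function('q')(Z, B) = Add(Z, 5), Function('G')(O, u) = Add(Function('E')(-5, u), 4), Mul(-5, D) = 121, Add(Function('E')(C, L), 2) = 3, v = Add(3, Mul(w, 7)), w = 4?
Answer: -7502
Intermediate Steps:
v = 31 (v = Add(3, Mul(4, 7)) = Add(3, 28) = 31)
Function('E')(C, L) = 1 (Function('E')(C, L) = Add(-2, 3) = 1)
D = Rational(-121, 5) (D = Mul(Rational(-1, 5), 121) = Rational(-121, 5) ≈ -24.200)
Function('G')(O, u) = 5 (Function('G')(O, u) = Add(1, 4) = 5)
Function('q')(Z, B) = Add(5, Z)
P = 10 (P = Add(5, 5) = 10)
Mul(Mul(v, D), P) = Mul(Mul(31, Rational(-121, 5)), 10) = Mul(Rational(-3751, 5), 10) = -7502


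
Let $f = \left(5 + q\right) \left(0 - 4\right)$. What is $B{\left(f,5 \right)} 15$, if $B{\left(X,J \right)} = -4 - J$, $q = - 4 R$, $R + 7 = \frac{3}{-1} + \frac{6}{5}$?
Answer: $-135$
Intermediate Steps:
$R = - \frac{44}{5}$ ($R = -7 + \left(\frac{3}{-1} + \frac{6}{5}\right) = -7 + \left(3 \left(-1\right) + 6 \cdot \frac{1}{5}\right) = -7 + \left(-3 + \frac{6}{5}\right) = -7 - \frac{9}{5} = - \frac{44}{5} \approx -8.8$)
$q = \frac{176}{5}$ ($q = \left(-4\right) \left(- \frac{44}{5}\right) = \frac{176}{5} \approx 35.2$)
$f = - \frac{804}{5}$ ($f = \left(5 + \frac{176}{5}\right) \left(0 - 4\right) = \frac{201}{5} \left(-4\right) = - \frac{804}{5} \approx -160.8$)
$B{\left(f,5 \right)} 15 = \left(-4 - 5\right) 15 = \left(-9\right) 15 = -135$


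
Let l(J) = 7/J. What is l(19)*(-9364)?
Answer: -65548/19 ≈ -3449.9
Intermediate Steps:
l(19)*(-9364) = (7/19)*(-9364) = -65548/19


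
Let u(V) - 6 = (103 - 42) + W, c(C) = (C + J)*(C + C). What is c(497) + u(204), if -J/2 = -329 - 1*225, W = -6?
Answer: 1595431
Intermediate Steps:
J = 1108 (J = -2*(-329 - 1*225) = -2*(-329 - 225) = -2*(-554) = 1108)
c(C) = 2*C*(1108 + C) (c(C) = (C + 1108)*(C + C) = (1108 + C)*(2*C) = 2*C*(1108 + C))
u(V) = 61 (u(V) = 6 + ((103 - 42) - 6) = 6 + (61 - 6) = 6 + 55 = 61)
c(497) + u(204) = 2*497*(1108 + 497) + 61 = 2*497*1605 + 61 = 1595370 + 61 = 1595431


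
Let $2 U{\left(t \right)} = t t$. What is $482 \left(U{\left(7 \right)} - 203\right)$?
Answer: $-86037$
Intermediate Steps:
$U{\left(t \right)} = \frac{t^{2}}{2}$ ($U{\left(t \right)} = \frac{t t}{2} = \frac{t^{2}}{2}$)
$482 \left(U{\left(7 \right)} - 203\right) = 482 \left(\frac{7^{2}}{2} - 203\right) = 482 \left(\frac{1}{2} \cdot 49 - 203\right) = 482 \left(\frac{49}{2} - 203\right) = 482 \left(- \frac{357}{2}\right) = -86037$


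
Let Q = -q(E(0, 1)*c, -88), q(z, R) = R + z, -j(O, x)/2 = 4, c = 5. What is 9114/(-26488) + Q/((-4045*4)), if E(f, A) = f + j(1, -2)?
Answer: -2693839/7653140 ≈ -0.35199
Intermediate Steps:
j(O, x) = -8 (j(O, x) = -2*4 = -8)
E(f, A) = -8 + f (E(f, A) = f - 8 = -8 + f)
Q = 128 (Q = -(-88 + (-8 + 0)*5) = -(-88 - 8*5) = -(-88 - 40) = -1*(-128) = 128)
9114/(-26488) + Q/((-4045*4)) = 9114/(-26488) + 128/((-4045*4)) = 9114*(-1/26488) + 128/(-16180) = -651/1892 + 128*(-1/16180) = -651/1892 - 32/4045 = -2693839/7653140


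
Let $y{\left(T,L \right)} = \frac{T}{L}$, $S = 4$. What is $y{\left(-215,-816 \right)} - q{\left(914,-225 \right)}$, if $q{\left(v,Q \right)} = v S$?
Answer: $- \frac{2983081}{816} \approx -3655.7$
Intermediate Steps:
$q{\left(v,Q \right)} = 4 v$ ($q{\left(v,Q \right)} = v 4 = 4 v$)
$y{\left(-215,-816 \right)} - q{\left(914,-225 \right)} = - \frac{215}{-816} - 4 \cdot 914 = \left(-215\right) \left(- \frac{1}{816}\right) - 3656 = \frac{215}{816} - 3656 = - \frac{2983081}{816}$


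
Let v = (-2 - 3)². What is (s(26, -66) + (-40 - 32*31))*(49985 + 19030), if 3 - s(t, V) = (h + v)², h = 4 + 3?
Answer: -141687795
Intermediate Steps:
h = 7
v = 25 (v = (-5)² = 25)
s(t, V) = -1021 (s(t, V) = 3 - (7 + 25)² = 3 - 1*32² = 3 - 1*1024 = 3 - 1024 = -1021)
(s(26, -66) + (-40 - 32*31))*(49985 + 19030) = (-1021 + (-40 - 32*31))*(49985 + 19030) = (-1021 + (-40 - 992))*69015 = (-1021 - 1032)*69015 = -2053*69015 = -141687795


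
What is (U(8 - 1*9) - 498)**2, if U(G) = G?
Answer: 249001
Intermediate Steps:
(U(8 - 1*9) - 498)**2 = ((8 - 1*9) - 498)**2 = ((8 - 9) - 498)**2 = (-1 - 498)**2 = (-499)**2 = 249001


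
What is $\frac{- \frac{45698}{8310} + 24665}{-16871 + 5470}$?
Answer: $- \frac{102460226}{47371155} \approx -2.1629$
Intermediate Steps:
$\frac{- \frac{45698}{8310} + 24665}{-16871 + 5470} = \frac{\left(-45698\right) \frac{1}{8310} + 24665}{-11401} = \left(- \frac{22849}{4155} + 24665\right) \left(- \frac{1}{11401}\right) = \frac{102460226}{4155} \left(- \frac{1}{11401}\right) = - \frac{102460226}{47371155}$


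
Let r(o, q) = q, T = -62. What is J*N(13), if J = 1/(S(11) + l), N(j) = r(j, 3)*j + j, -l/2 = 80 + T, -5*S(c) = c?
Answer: -260/191 ≈ -1.3613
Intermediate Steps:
S(c) = -c/5
l = -36 (l = -2*(80 - 62) = -2*18 = -36)
N(j) = 4*j (N(j) = 3*j + j = 4*j)
J = -5/191 (J = 1/(-⅕*11 - 36) = 1/(-11/5 - 36) = 1/(-191/5) = -5/191 ≈ -0.026178)
J*N(13) = -20*13/191 = -5/191*52 = -260/191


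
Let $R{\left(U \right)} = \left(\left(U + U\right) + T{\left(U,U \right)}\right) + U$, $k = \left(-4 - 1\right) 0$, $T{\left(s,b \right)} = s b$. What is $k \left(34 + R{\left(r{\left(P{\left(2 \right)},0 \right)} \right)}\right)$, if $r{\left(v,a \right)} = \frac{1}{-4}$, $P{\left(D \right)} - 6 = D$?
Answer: $0$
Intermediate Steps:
$P{\left(D \right)} = 6 + D$
$T{\left(s,b \right)} = b s$
$k = 0$ ($k = \left(-5\right) 0 = 0$)
$r{\left(v,a \right)} = - \frac{1}{4}$
$R{\left(U \right)} = U^{2} + 3 U$ ($R{\left(U \right)} = \left(\left(U + U\right) + U U\right) + U = \left(2 U + U^{2}\right) + U = \left(U^{2} + 2 U\right) + U = U^{2} + 3 U$)
$k \left(34 + R{\left(r{\left(P{\left(2 \right)},0 \right)} \right)}\right) = 0 \left(34 - \frac{3 - \frac{1}{4}}{4}\right) = 0 \left(34 - \frac{11}{16}\right) = 0 \cdot \frac{533}{16} = 0$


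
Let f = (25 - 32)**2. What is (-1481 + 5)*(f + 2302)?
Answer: -3470076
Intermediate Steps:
f = 49 (f = (-7)**2 = 49)
(-1481 + 5)*(f + 2302) = (-1481 + 5)*(49 + 2302) = -1476*2351 = -3470076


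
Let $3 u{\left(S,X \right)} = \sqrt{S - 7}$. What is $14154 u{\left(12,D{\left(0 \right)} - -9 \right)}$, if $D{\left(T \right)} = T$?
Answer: $4718 \sqrt{5} \approx 10550.0$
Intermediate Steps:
$u{\left(S,X \right)} = \frac{\sqrt{-7 + S}}{3}$ ($u{\left(S,X \right)} = \frac{\sqrt{S - 7}}{3} = \frac{\sqrt{-7 + S}}{3}$)
$14154 u{\left(12,D{\left(0 \right)} - -9 \right)} = 14154 \frac{\sqrt{-7 + 12}}{3} = 14154 \frac{\sqrt{5}}{3} = 4718 \sqrt{5}$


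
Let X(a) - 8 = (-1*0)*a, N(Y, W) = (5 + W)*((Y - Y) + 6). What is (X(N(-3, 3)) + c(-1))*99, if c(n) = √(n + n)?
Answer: 792 + 99*I*√2 ≈ 792.0 + 140.01*I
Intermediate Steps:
N(Y, W) = 30 + 6*W (N(Y, W) = (5 + W)*(0 + 6) = (5 + W)*6 = 30 + 6*W)
c(n) = √2*√n (c(n) = √(2*n) = √2*√n)
X(a) = 8 (X(a) = 8 + (-1*0)*a = 8 + 0*a = 8 + 0 = 8)
(X(N(-3, 3)) + c(-1))*99 = (8 + √2*√(-1))*99 = (8 + √2*I)*99 = (8 + I*√2)*99 = 792 + 99*I*√2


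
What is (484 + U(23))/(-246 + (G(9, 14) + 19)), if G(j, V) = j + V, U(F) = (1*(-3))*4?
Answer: -118/51 ≈ -2.3137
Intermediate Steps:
U(F) = -12 (U(F) = -3*4 = -12)
G(j, V) = V + j
(484 + U(23))/(-246 + (G(9, 14) + 19)) = (484 - 12)/(-246 + ((14 + 9) + 19)) = 472/(-246 + (23 + 19)) = 472/(-246 + 42) = 472/(-204) = 472*(-1/204) = -118/51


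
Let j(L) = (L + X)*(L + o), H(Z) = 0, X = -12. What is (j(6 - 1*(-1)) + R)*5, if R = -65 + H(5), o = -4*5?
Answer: 0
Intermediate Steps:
o = -20
R = -65 (R = -65 + 0 = -65)
j(L) = (-20 + L)*(-12 + L) (j(L) = (L - 12)*(L - 20) = (-12 + L)*(-20 + L) = (-20 + L)*(-12 + L))
(j(6 - 1*(-1)) + R)*5 = ((240 + (6 - 1*(-1))**2 - 32*(6 - 1*(-1))) - 65)*5 = ((240 + (6 + 1)**2 - 32*(6 + 1)) - 65)*5 = ((240 + 7**2 - 32*7) - 65)*5 = ((240 + 49 - 224) - 65)*5 = (65 - 65)*5 = 0*5 = 0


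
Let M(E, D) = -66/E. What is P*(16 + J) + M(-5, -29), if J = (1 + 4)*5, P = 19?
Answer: 3961/5 ≈ 792.20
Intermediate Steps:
J = 25 (J = 5*5 = 25)
P*(16 + J) + M(-5, -29) = 19*(16 + 25) - 66/(-5) = 19*41 - 66*(-⅕) = 779 + 66/5 = 3961/5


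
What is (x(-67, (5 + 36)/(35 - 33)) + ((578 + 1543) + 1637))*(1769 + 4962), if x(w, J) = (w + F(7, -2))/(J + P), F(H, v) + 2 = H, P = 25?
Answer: 2301019274/91 ≈ 2.5286e+7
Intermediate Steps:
F(H, v) = -2 + H
x(w, J) = (5 + w)/(25 + J) (x(w, J) = (w + (-2 + 7))/(J + 25) = (w + 5)/(25 + J) = (5 + w)/(25 + J))
(x(-67, (5 + 36)/(35 - 33)) + ((578 + 1543) + 1637))*(1769 + 4962) = ((5 - 67)/(25 + (5 + 36)/(35 - 33)) + ((578 + 1543) + 1637))*(1769 + 4962) = (-62/(25 + 41/2) + (2121 + 1637))*6731 = (-62/(25 + 41*(½)) + 3758)*6731 = (-62/(25 + 41/2) + 3758)*6731 = (-62/(91/2) + 3758)*6731 = ((2/91)*(-62) + 3758)*6731 = (-124/91 + 3758)*6731 = (341854/91)*6731 = 2301019274/91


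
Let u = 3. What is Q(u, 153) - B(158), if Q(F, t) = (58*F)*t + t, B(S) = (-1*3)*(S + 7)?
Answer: 27270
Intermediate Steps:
B(S) = -21 - 3*S (B(S) = -3*(7 + S) = -21 - 3*S)
Q(F, t) = t + 58*F*t (Q(F, t) = 58*F*t + t = t + 58*F*t)
Q(u, 153) - B(158) = 153*(1 + 58*3) - (-21 - 3*158) = 153*(1 + 174) - (-21 - 474) = 153*175 - 1*(-495) = 26775 + 495 = 27270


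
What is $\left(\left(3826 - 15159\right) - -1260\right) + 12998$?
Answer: $2925$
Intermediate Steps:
$\left(\left(3826 - 15159\right) - -1260\right) + 12998 = \left(-11333 + 1260\right) + 12998 = -10073 + 12998 = 2925$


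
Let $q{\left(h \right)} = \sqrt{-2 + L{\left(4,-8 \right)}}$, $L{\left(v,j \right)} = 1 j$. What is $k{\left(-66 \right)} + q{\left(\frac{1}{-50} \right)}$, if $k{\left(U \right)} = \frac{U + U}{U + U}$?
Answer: $1 + i \sqrt{10} \approx 1.0 + 3.1623 i$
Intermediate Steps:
$L{\left(v,j \right)} = j$
$k{\left(U \right)} = 1$ ($k{\left(U \right)} = \frac{2 U}{2 U} = 2 U \frac{1}{2 U} = 1$)
$q{\left(h \right)} = i \sqrt{10}$ ($q{\left(h \right)} = \sqrt{-2 - 8} = \sqrt{-10} = i \sqrt{10}$)
$k{\left(-66 \right)} + q{\left(\frac{1}{-50} \right)} = 1 + i \sqrt{10}$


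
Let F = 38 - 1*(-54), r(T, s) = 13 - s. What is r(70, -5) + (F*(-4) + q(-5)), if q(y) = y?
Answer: -355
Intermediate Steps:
F = 92 (F = 38 + 54 = 92)
r(70, -5) + (F*(-4) + q(-5)) = (13 - 1*(-5)) + (92*(-4) - 5) = (13 + 5) + (-368 - 5) = 18 - 373 = -355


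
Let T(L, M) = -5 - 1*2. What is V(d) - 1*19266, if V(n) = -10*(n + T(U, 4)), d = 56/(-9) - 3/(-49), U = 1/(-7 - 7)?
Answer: -8438266/441 ≈ -19134.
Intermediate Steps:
U = -1/14 (U = 1/(-14) = -1/14 ≈ -0.071429)
T(L, M) = -7 (T(L, M) = -5 - 2 = -7)
d = -2717/441 (d = 56*(-⅑) - 3*(-1/49) = -56/9 + 3/49 = -2717/441 ≈ -6.1610)
V(n) = 70 - 10*n (V(n) = -10*(n - 7) = -10*(-7 + n) = 70 - 10*n)
V(d) - 1*19266 = (70 - 10*(-2717/441)) - 1*19266 = (70 + 27170/441) - 19266 = 58040/441 - 19266 = -8438266/441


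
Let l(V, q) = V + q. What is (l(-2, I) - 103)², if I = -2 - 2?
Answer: 11881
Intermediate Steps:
I = -4
(l(-2, I) - 103)² = ((-2 - 4) - 103)² = (-6 - 103)² = (-109)² = 11881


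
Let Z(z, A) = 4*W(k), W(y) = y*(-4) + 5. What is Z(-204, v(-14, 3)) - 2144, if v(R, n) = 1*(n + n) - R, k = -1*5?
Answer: -2044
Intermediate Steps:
k = -5
W(y) = 5 - 4*y (W(y) = -4*y + 5 = 5 - 4*y)
v(R, n) = -R + 2*n (v(R, n) = 1*(2*n) - R = 2*n - R = -R + 2*n)
Z(z, A) = 100 (Z(z, A) = 4*(5 - 4*(-5)) = 4*(5 + 20) = 4*25 = 100)
Z(-204, v(-14, 3)) - 2144 = 100 - 2144 = -2044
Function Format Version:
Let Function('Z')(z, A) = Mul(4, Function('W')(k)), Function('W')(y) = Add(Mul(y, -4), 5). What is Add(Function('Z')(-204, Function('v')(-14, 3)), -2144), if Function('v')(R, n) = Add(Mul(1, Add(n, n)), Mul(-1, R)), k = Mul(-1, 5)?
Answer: -2044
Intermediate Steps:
k = -5
Function('W')(y) = Add(5, Mul(-4, y)) (Function('W')(y) = Add(Mul(-4, y), 5) = Add(5, Mul(-4, y)))
Function('v')(R, n) = Add(Mul(-1, R), Mul(2, n)) (Function('v')(R, n) = Add(Mul(1, Mul(2, n)), Mul(-1, R)) = Add(Mul(2, n), Mul(-1, R)) = Add(Mul(-1, R), Mul(2, n)))
Function('Z')(z, A) = 100 (Function('Z')(z, A) = Mul(4, Add(5, Mul(-4, -5))) = Mul(4, Add(5, 20)) = Mul(4, 25) = 100)
Add(Function('Z')(-204, Function('v')(-14, 3)), -2144) = Add(100, -2144) = -2044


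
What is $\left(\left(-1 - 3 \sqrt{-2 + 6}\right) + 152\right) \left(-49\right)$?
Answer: $-7105$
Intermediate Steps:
$\left(\left(-1 - 3 \sqrt{-2 + 6}\right) + 152\right) \left(-49\right) = \left(\left(-1 - 3 \sqrt{4}\right) + 152\right) \left(-49\right) = \left(\left(-1 - 6\right) + 152\right) \left(-49\right) = \left(-7 + 152\right) \left(-49\right) = 145 \left(-49\right) = -7105$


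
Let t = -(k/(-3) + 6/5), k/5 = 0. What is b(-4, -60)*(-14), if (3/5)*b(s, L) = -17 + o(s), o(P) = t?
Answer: 1274/3 ≈ 424.67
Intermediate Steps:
k = 0 (k = 5*0 = 0)
t = -6/5 (t = -(0/(-3) + 6/5) = -(0*(-1/3) + 6*(1/5)) = -(0 + 6/5) = -1*6/5 = -6/5 ≈ -1.2000)
o(P) = -6/5
b(s, L) = -91/3 (b(s, L) = 5*(-17 - 6/5)/3 = (5/3)*(-91/5) = -91/3)
b(-4, -60)*(-14) = -91/3*(-14) = 1274/3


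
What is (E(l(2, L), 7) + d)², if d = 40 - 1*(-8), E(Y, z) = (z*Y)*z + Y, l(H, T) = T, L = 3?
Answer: 39204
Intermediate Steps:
E(Y, z) = Y + Y*z² (E(Y, z) = (Y*z)*z + Y = Y*z² + Y = Y + Y*z²)
d = 48 (d = 40 + 8 = 48)
(E(l(2, L), 7) + d)² = (3*(1 + 7²) + 48)² = (3*(1 + 49) + 48)² = (3*50 + 48)² = (150 + 48)² = 198² = 39204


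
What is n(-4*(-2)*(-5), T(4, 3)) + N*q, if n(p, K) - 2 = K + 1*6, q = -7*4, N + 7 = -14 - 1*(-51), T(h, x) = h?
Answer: -828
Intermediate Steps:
N = 30 (N = -7 + (-14 - 1*(-51)) = -7 + (-14 + 51) = -7 + 37 = 30)
q = -28
n(p, K) = 8 + K (n(p, K) = 2 + (K + 1*6) = 2 + (K + 6) = 2 + (6 + K) = 8 + K)
n(-4*(-2)*(-5), T(4, 3)) + N*q = (8 + 4) + 30*(-28) = 12 - 840 = -828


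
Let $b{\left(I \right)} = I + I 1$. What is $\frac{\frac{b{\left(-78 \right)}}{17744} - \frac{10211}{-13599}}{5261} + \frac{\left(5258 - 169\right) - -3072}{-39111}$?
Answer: $- \frac{862770451472653}{4137561656900748} \approx -0.20852$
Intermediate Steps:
$b{\left(I \right)} = 2 I$ ($b{\left(I \right)} = I + I = 2 I$)
$\frac{\frac{b{\left(-78 \right)}}{17744} - \frac{10211}{-13599}}{5261} + \frac{\left(5258 - 169\right) - -3072}{-39111} = \frac{\frac{2 \left(-78\right)}{17744} - \frac{10211}{-13599}}{5261} + \frac{\left(5258 - 169\right) - -3072}{-39111} = \left(\left(-156\right) \frac{1}{17744} - - \frac{10211}{13599}\right) \frac{1}{5261} + \left(5089 + 3072\right) \left(- \frac{1}{39111}\right) = \left(- \frac{39}{4436} + \frac{10211}{13599}\right) \frac{1}{5261} + 8161 \left(- \frac{1}{39111}\right) = \frac{44765635}{60325164} \cdot \frac{1}{5261} - \frac{8161}{39111} = \frac{44765635}{317370687804} - \frac{8161}{39111} = - \frac{862770451472653}{4137561656900748}$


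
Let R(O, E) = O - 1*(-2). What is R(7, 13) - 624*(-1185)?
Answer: 739449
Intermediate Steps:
R(O, E) = 2 + O (R(O, E) = O + 2 = 2 + O)
R(7, 13) - 624*(-1185) = (2 + 7) - 624*(-1185) = 9 + 739440 = 739449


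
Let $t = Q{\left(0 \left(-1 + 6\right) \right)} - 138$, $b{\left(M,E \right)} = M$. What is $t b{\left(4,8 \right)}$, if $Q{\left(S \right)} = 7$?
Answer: $-524$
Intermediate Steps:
$t = -131$ ($t = 7 - 138 = -131$)
$t b{\left(4,8 \right)} = \left(-131\right) 4 = -524$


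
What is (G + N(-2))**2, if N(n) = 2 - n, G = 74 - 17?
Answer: 3721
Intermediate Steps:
G = 57
(G + N(-2))**2 = (57 + (2 - 1*(-2)))**2 = (57 + (2 + 2))**2 = (57 + 4)**2 = 61**2 = 3721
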